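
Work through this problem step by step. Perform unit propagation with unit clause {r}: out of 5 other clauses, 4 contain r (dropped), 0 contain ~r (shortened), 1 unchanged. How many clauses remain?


Satisfied (removed): 4
Shortened (remain): 0
Unchanged (remain): 1
Remaining = 0 + 1 = 1

1


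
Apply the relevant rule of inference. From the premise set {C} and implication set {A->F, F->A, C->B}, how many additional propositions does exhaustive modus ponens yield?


Initial facts: {C}
Apply modus ponens to closure:
  C and C->B  =>  B
Final known: {B, C}
New propositions: {B}
Count = 1

1


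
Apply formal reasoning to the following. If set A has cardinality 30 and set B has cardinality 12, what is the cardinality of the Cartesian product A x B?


The Cartesian product A x B contains all ordered pairs (a, b).
|A x B| = |A| * |B| = 30 * 12 = 360

360


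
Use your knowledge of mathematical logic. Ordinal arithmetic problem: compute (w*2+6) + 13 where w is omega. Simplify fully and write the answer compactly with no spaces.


Compute (w*2+6) + 13.
Ordinal + is associative but NOT commutative; for finite n>0, n + w = w but w + n stays w+n.
By associativity: (w*2+6) + 13 = w*2 + (6+13) = w*2+19.
Result = w*2+19

w*2+19


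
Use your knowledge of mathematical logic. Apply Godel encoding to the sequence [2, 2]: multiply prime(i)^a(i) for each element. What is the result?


Encode each element as an exponent of the corresponding prime:
  2^2 = 4
  3^2 = 9
Product = 4 * 9 = 36

36


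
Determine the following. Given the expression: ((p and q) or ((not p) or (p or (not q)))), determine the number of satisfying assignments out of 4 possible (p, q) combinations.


Check all 4 assignments:
p=0, q=0: 1
p=0, q=1: 1
p=1, q=0: 1
p=1, q=1: 1
Count of True = 4

4


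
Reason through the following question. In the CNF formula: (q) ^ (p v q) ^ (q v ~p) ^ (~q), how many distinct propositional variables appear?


Identify each variable that appears in the formula.
Variables found: p, q
Count = 2

2


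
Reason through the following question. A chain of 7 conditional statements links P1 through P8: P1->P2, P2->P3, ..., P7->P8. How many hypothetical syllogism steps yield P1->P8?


With 7 implications in a chain connecting 8 propositions:
P1->P2, P2->P3, ..., P7->P8
Steps needed = (number of implications) - 1 = 7 - 1 = 6

6


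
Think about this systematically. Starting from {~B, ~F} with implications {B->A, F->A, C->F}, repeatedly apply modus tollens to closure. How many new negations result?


Initial negated facts: {~B, ~F}
Apply modus tollens to closure:
  ~F and C->F  =>  ~C
Final negated: {~B, ~C, ~F}
New negations: {~C}
Count = 1

1


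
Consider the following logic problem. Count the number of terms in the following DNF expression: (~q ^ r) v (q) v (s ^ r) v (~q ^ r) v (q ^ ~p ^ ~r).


A DNF formula is a disjunction of terms (conjunctions).
Terms are separated by v.
Counting the disjuncts: 5 terms.

5


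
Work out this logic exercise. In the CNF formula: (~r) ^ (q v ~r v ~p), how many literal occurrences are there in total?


Counting literals in each clause:
Clause 1: 1 literal(s)
Clause 2: 3 literal(s)
Total = 4

4


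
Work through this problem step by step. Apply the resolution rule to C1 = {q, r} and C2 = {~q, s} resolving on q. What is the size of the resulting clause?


Remove q from C1 and ~q from C2.
C1 remainder: {r}
C2 remainder: {s}
Union (resolvent): {r, s}
Resolvent has 2 literal(s).

2


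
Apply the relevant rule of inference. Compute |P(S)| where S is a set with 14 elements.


The power set of a set with n elements has 2^n elements.
|P(S)| = 2^14 = 16384

16384


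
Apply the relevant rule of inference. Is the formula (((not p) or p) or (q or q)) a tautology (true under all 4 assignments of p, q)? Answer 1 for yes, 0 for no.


Check all 4 assignments:
p=0, q=0: 1
p=0, q=1: 1
p=1, q=0: 1
p=1, q=1: 1
Satisfying count = 4/4.
Tautology iff count = 4: yes.

1


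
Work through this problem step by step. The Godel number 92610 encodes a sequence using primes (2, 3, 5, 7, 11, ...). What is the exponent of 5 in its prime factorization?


Factorize 92610 by dividing by 5 repeatedly.
Division steps: 5 divides 92610 exactly 1 time(s).
Exponent of 5 = 1

1


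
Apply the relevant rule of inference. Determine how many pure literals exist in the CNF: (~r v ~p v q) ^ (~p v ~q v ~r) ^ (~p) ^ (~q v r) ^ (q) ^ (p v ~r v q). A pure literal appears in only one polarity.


Check each variable for pure literal status:
p: mixed (not pure)
q: mixed (not pure)
r: mixed (not pure)
Pure literal count = 0

0


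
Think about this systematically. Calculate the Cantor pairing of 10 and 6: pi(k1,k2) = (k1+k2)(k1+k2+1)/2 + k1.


k1 + k2 = 16
(k1+k2)(k1+k2+1)/2 = 16 * 17 / 2 = 136
pi = 136 + 10 = 146

146


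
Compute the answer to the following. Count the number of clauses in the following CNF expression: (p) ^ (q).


A CNF formula is a conjunction of clauses.
Clauses are separated by ^.
Counting the conjuncts: 2 clauses.

2


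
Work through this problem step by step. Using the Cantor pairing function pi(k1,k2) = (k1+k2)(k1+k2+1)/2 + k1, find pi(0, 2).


k1 + k2 = 2
(k1+k2)(k1+k2+1)/2 = 2 * 3 / 2 = 3
pi = 3 + 0 = 3

3


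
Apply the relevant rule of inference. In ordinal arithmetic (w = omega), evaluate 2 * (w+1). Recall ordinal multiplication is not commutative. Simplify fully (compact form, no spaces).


Compute 2 * (w+1).
Ordinal * is associative and left-distributive over +, but NOT commutative; for finite n>1, n*w = w but w*n stays w*n.
By left-distributivity: 2 * (w+1) = 2*w + 2*1 = w + 2 = w+2.
Result = w+2

w+2


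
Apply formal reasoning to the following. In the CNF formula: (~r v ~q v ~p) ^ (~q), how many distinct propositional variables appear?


Identify each variable that appears in the formula.
Variables found: p, q, r
Count = 3

3


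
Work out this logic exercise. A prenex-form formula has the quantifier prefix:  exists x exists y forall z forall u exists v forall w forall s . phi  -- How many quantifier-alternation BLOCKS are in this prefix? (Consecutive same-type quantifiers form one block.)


Quantifier-type sequence: E E A A E A A  (A=forall, E=exists)
Group into maximal same-type runs:
  Ex2 | Ax2 | Ex1 | Ax2
Number of blocks = 4

4


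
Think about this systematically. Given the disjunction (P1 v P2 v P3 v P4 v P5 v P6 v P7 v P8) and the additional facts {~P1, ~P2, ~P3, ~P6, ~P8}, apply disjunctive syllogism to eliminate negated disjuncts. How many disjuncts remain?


Original disjuncts (8): P1, P2, P3, P4, P5, P6, P7, P8
Negated (eliminate): ~P1, ~P2, ~P3, ~P6, ~P8
Remaining disjuncts: P4, P5, P7
Count = 8 - 5 = 3

3


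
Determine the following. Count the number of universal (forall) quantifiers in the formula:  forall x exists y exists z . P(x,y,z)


Quantifier prefix: forall x exists y exists z
Mark each quantifier type:
  U E E
Universal count = 1, Existential count = 2
Asked for universal (forall) quantifiers: 1

1


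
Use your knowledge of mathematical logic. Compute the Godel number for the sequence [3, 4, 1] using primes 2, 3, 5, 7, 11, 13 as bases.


Encode each element as an exponent of the corresponding prime:
  2^3 = 8
  3^4 = 81
  5^1 = 5
Product = 8 * 81 * 5 = 3240

3240


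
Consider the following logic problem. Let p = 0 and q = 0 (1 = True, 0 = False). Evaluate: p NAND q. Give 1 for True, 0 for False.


p = 0, q = 0
Operation: p NAND q
Evaluate: 0 NAND 0 = 1

1


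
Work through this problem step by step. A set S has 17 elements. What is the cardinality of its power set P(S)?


The power set of a set with n elements has 2^n elements.
|P(S)| = 2^17 = 131072

131072


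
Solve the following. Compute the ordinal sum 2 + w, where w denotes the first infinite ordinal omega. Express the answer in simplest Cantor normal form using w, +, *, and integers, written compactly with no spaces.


Compute 2 + w.
Ordinal + is associative but NOT commutative; for finite n>0, n + w = w but w + n stays w+n.
Any finite left addend is absorbed by w on the right: 2 + w = w.
Result = w

w


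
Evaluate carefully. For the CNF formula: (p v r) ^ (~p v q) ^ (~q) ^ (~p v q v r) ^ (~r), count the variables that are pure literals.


Check each variable for pure literal status:
p: mixed (not pure)
q: mixed (not pure)
r: mixed (not pure)
Pure literal count = 0

0


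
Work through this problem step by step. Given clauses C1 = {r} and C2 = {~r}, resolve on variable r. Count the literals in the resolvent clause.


Remove r from C1 and ~r from C2.
C1 remainder: {}
C2 remainder: {}
Union (resolvent): {} (empty clause)
Resolvent has 0 literal(s).

0


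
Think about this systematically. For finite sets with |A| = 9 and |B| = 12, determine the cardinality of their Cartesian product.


The Cartesian product A x B contains all ordered pairs (a, b).
|A x B| = |A| * |B| = 9 * 12 = 108

108


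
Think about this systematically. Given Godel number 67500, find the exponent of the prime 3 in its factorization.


Factorize 67500 by dividing by 3 repeatedly.
Division steps: 3 divides 67500 exactly 3 time(s).
Exponent of 3 = 3

3


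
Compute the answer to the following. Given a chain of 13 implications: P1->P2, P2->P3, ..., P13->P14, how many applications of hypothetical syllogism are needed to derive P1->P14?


With 13 implications in a chain connecting 14 propositions:
P1->P2, P2->P3, ..., P13->P14
Steps needed = (number of implications) - 1 = 13 - 1 = 12

12


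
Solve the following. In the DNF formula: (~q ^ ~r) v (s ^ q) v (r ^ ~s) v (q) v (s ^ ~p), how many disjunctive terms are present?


A DNF formula is a disjunction of terms (conjunctions).
Terms are separated by v.
Counting the disjuncts: 5 terms.

5


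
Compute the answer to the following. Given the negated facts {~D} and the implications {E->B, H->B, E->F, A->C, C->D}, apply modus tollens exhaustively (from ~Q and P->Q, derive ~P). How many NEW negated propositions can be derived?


Initial negated facts: {~D}
Apply modus tollens to closure:
  ~D and C->D  =>  ~C
  ~C and A->C  =>  ~A
Final negated: {~A, ~C, ~D}
New negations: {~A, ~C}
Count = 2

2


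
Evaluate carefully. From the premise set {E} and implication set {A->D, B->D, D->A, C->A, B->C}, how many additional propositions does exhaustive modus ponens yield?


Initial facts: {E}
Apply modus ponens to closure:
  (no implication fires)
Final known: {E}
New propositions: {(none)}
Count = 0

0


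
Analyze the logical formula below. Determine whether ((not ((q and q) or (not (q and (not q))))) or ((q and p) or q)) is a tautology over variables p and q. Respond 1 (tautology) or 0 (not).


Check all 4 assignments:
p=0, q=0: 0
p=0, q=1: 1
p=1, q=0: 0
p=1, q=1: 1
Satisfying count = 2/4.
Tautology iff count = 4: no.

0


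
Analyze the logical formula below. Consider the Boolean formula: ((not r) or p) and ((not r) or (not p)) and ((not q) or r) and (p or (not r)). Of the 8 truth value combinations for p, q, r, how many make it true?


Evaluate all 8 assignments for p, q, r:
p=0, q=0, r=0: 1
p=0, q=0, r=1: 0
p=0, q=1, r=0: 0
p=0, q=1, r=1: 0
p=1, q=0, r=0: 1
p=1, q=0, r=1: 0
p=1, q=1, r=0: 0
p=1, q=1, r=1: 0
Satisfying count = 2

2


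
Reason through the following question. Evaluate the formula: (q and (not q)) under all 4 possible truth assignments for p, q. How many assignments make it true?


Check all 4 assignments:
p=0, q=0: 0
p=0, q=1: 0
p=1, q=0: 0
p=1, q=1: 0
Count of True = 0

0


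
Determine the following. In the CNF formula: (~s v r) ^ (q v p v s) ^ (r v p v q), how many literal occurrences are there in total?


Counting literals in each clause:
Clause 1: 2 literal(s)
Clause 2: 3 literal(s)
Clause 3: 3 literal(s)
Total = 8

8


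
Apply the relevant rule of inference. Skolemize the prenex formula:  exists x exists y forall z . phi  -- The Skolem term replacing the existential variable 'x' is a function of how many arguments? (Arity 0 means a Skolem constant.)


Quantifier prefix: exists x exists y forall z
'x' is existentially quantified at position 1.
No universal quantifiers precede it.
Skolem function arity = 0 (a Skolem constant)

0


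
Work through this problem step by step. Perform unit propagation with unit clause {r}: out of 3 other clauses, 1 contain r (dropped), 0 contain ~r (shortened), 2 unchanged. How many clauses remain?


Satisfied (removed): 1
Shortened (remain): 0
Unchanged (remain): 2
Remaining = 0 + 2 = 2

2


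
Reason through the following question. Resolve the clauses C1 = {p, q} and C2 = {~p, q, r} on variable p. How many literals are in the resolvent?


Remove p from C1 and ~p from C2.
C1 remainder: {q}
C2 remainder: {q, r}
Union (resolvent): {q, r}
Resolvent has 2 literal(s).

2


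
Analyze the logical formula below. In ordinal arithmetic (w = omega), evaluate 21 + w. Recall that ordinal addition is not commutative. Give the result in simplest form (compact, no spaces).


Compute 21 + w.
Ordinal + is associative but NOT commutative; for finite n>0, n + w = w but w + n stays w+n.
Any finite left addend is absorbed by w on the right: 21 + w = w.
Result = w

w


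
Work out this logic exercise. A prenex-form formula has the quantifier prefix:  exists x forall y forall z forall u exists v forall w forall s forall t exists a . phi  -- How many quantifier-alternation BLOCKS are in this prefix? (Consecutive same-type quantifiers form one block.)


Quantifier-type sequence: E A A A E A A A E  (A=forall, E=exists)
Group into maximal same-type runs:
  Ex1 | Ax3 | Ex1 | Ax3 | Ex1
Number of blocks = 5

5


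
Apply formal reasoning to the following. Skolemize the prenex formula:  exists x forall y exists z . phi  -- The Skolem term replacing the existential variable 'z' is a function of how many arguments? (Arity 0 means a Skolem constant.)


Quantifier prefix: exists x forall y exists z
'z' is existentially quantified at position 3.
Universal variables preceding it: y
Skolem function arity = 1

1


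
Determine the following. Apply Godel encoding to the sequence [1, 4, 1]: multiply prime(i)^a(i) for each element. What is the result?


Encode each element as an exponent of the corresponding prime:
  2^1 = 2
  3^4 = 81
  5^1 = 5
Product = 2 * 81 * 5 = 810

810


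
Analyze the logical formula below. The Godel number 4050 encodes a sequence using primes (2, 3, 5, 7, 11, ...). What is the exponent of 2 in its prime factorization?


Factorize 4050 by dividing by 2 repeatedly.
Division steps: 2 divides 4050 exactly 1 time(s).
Exponent of 2 = 1

1


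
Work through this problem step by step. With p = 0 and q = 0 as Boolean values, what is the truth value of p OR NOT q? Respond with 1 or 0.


p = 0, q = 0
Operation: p OR NOT q
Evaluate: 0 OR NOT 0 = 1

1


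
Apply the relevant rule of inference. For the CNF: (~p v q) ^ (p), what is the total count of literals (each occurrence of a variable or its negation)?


Counting literals in each clause:
Clause 1: 2 literal(s)
Clause 2: 1 literal(s)
Total = 3

3


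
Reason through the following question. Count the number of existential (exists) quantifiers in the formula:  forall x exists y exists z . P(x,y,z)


Quantifier prefix: forall x exists y exists z
Mark each quantifier type:
  U E E
Universal count = 1, Existential count = 2
Asked for existential (exists) quantifiers: 2

2


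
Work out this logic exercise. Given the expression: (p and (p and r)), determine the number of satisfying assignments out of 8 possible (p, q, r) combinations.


Check all 8 assignments:
p=0, q=0, r=0: 0
p=0, q=0, r=1: 0
p=0, q=1, r=0: 0
p=0, q=1, r=1: 0
p=1, q=0, r=0: 0
p=1, q=0, r=1: 1
p=1, q=1, r=0: 0
p=1, q=1, r=1: 1
Count of True = 2

2


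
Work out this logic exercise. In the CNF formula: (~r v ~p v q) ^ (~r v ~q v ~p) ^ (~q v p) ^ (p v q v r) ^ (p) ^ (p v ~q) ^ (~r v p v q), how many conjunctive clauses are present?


A CNF formula is a conjunction of clauses.
Clauses are separated by ^.
Counting the conjuncts: 7 clauses.

7


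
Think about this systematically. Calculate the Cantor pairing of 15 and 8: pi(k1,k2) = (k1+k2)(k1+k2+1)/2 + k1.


k1 + k2 = 23
(k1+k2)(k1+k2+1)/2 = 23 * 24 / 2 = 276
pi = 276 + 15 = 291

291


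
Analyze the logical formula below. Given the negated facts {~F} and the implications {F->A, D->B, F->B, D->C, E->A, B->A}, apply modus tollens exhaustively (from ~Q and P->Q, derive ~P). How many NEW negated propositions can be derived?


Initial negated facts: {~F}
Apply modus tollens to closure:
  (no implication fires)
Final negated: {~F}
New negations: {(none)}
Count = 0

0


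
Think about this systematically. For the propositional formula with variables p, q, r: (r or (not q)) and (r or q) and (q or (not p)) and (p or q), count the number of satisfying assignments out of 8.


Evaluate all 8 assignments for p, q, r:
p=0, q=0, r=0: 0
p=0, q=0, r=1: 0
p=0, q=1, r=0: 0
p=0, q=1, r=1: 1
p=1, q=0, r=0: 0
p=1, q=0, r=1: 0
p=1, q=1, r=0: 0
p=1, q=1, r=1: 1
Satisfying count = 2

2


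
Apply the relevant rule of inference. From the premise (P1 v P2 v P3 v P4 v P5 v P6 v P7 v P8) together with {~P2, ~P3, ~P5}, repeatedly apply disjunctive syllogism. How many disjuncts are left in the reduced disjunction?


Original disjuncts (8): P1, P2, P3, P4, P5, P6, P7, P8
Negated (eliminate): ~P2, ~P3, ~P5
Remaining disjuncts: P1, P4, P6, P7, P8
Count = 8 - 3 = 5

5


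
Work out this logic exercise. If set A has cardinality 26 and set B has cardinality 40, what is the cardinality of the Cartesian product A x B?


The Cartesian product A x B contains all ordered pairs (a, b).
|A x B| = |A| * |B| = 26 * 40 = 1040

1040


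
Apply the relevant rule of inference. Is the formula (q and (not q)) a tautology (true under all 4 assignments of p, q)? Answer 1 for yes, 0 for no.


Check all 4 assignments:
p=0, q=0: 0
p=0, q=1: 0
p=1, q=0: 0
p=1, q=1: 0
Satisfying count = 0/4.
Tautology iff count = 4: no.

0


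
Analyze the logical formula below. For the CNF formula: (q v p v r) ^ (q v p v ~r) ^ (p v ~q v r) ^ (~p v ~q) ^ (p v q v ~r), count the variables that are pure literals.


Check each variable for pure literal status:
p: mixed (not pure)
q: mixed (not pure)
r: mixed (not pure)
Pure literal count = 0

0


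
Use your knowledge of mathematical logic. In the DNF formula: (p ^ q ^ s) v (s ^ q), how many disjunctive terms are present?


A DNF formula is a disjunction of terms (conjunctions).
Terms are separated by v.
Counting the disjuncts: 2 terms.

2


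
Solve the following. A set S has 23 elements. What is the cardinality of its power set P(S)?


The power set of a set with n elements has 2^n elements.
|P(S)| = 2^23 = 8388608

8388608


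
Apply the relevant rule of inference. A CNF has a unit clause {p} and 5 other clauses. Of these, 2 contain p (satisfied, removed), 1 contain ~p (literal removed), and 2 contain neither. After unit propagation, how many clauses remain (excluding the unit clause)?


Satisfied (removed): 2
Shortened (remain): 1
Unchanged (remain): 2
Remaining = 1 + 2 = 3

3


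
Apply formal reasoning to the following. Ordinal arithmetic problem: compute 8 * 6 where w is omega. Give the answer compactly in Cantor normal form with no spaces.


Compute 8 * 6.
Ordinal * is associative and left-distributive over +, but NOT commutative; for finite n>1, n*w = w but w*n stays w*n.
Both finite; ordinal * agrees with natural *: 8 * 6 = 48.
Result = 48

48


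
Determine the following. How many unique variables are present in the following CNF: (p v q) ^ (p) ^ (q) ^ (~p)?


Identify each variable that appears in the formula.
Variables found: p, q
Count = 2

2


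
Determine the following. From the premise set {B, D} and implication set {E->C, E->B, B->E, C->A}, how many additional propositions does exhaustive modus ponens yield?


Initial facts: {B, D}
Apply modus ponens to closure:
  B and B->E  =>  E
  E and E->C  =>  C
  C and C->A  =>  A
Final known: {A, B, C, D, E}
New propositions: {A, C, E}
Count = 3

3


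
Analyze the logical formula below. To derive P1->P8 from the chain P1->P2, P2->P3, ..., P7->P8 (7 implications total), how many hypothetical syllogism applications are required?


With 7 implications in a chain connecting 8 propositions:
P1->P2, P2->P3, ..., P7->P8
Steps needed = (number of implications) - 1 = 7 - 1 = 6

6


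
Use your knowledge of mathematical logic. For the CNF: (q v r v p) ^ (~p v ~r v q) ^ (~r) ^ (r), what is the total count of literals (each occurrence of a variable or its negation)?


Counting literals in each clause:
Clause 1: 3 literal(s)
Clause 2: 3 literal(s)
Clause 3: 1 literal(s)
Clause 4: 1 literal(s)
Total = 8

8


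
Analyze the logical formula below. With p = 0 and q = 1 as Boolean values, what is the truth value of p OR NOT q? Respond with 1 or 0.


p = 0, q = 1
Operation: p OR NOT q
Evaluate: 0 OR NOT 1 = 0

0


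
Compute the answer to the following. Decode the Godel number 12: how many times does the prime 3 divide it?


Factorize 12 by dividing by 3 repeatedly.
Division steps: 3 divides 12 exactly 1 time(s).
Exponent of 3 = 1

1


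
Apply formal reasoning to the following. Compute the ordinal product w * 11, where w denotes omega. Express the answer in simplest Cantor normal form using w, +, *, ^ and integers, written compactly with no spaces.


Compute w * 11.
Ordinal * is associative and left-distributive over +, but NOT commutative; for finite n>1, n*w = w but w*n stays w*n.
w * 11 means 11 copies of w concatenated: w*11.
Result = w*11

w*11


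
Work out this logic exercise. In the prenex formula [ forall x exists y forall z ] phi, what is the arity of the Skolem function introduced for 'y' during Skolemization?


Quantifier prefix: forall x exists y forall z
'y' is existentially quantified at position 2.
Universal variables preceding it: x
Skolem function arity = 1

1


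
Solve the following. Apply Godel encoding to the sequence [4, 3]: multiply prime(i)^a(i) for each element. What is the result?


Encode each element as an exponent of the corresponding prime:
  2^4 = 16
  3^3 = 27
Product = 16 * 27 = 432

432


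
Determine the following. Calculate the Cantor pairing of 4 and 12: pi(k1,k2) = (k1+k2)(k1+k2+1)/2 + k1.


k1 + k2 = 16
(k1+k2)(k1+k2+1)/2 = 16 * 17 / 2 = 136
pi = 136 + 4 = 140

140


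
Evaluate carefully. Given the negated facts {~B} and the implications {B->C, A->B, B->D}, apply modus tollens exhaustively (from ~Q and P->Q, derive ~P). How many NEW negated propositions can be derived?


Initial negated facts: {~B}
Apply modus tollens to closure:
  ~B and A->B  =>  ~A
Final negated: {~A, ~B}
New negations: {~A}
Count = 1

1


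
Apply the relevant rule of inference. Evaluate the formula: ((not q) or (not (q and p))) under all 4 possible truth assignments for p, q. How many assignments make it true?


Check all 4 assignments:
p=0, q=0: 1
p=0, q=1: 1
p=1, q=0: 1
p=1, q=1: 0
Count of True = 3

3


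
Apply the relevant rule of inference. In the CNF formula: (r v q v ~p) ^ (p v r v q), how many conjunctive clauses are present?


A CNF formula is a conjunction of clauses.
Clauses are separated by ^.
Counting the conjuncts: 2 clauses.

2


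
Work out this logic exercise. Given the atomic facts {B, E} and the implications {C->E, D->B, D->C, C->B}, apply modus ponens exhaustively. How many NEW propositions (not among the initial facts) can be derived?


Initial facts: {B, E}
Apply modus ponens to closure:
  (no implication fires)
Final known: {B, E}
New propositions: {(none)}
Count = 0

0


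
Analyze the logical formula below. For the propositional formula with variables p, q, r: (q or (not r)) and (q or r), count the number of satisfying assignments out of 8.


Evaluate all 8 assignments for p, q, r:
p=0, q=0, r=0: 0
p=0, q=0, r=1: 0
p=0, q=1, r=0: 1
p=0, q=1, r=1: 1
p=1, q=0, r=0: 0
p=1, q=0, r=1: 0
p=1, q=1, r=0: 1
p=1, q=1, r=1: 1
Satisfying count = 4

4


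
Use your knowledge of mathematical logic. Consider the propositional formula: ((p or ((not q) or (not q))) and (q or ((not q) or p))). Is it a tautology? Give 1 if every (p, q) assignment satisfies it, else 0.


Check all 4 assignments:
p=0, q=0: 1
p=0, q=1: 0
p=1, q=0: 1
p=1, q=1: 1
Satisfying count = 3/4.
Tautology iff count = 4: no.

0


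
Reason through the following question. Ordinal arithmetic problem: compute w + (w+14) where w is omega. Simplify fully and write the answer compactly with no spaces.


Compute w + (w+14).
Ordinal + is associative but NOT commutative; for finite n>0, n + w = w but w + n stays w+n.
w + (w+14) = (w+w) + 14 = w*2+14.
Result = w*2+14

w*2+14


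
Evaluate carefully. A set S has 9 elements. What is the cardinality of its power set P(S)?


The power set of a set with n elements has 2^n elements.
|P(S)| = 2^9 = 512

512


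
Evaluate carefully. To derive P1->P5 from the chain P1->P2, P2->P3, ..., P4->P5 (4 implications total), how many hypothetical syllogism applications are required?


With 4 implications in a chain connecting 5 propositions:
P1->P2, P2->P3, ..., P4->P5
Steps needed = (number of implications) - 1 = 4 - 1 = 3

3


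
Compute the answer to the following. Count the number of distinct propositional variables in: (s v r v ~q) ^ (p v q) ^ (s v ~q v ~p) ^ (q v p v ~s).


Identify each variable that appears in the formula.
Variables found: p, q, r, s
Count = 4

4


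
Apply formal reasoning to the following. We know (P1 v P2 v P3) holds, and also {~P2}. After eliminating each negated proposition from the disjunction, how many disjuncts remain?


Original disjuncts (3): P1, P2, P3
Negated (eliminate): ~P2
Remaining disjuncts: P1, P3
Count = 3 - 1 = 2

2


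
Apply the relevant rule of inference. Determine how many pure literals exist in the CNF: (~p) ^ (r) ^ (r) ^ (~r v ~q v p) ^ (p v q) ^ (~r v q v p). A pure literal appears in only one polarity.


Check each variable for pure literal status:
p: mixed (not pure)
q: mixed (not pure)
r: mixed (not pure)
Pure literal count = 0

0


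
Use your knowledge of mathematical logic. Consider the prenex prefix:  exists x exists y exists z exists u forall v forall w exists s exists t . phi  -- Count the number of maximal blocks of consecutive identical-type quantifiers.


Quantifier-type sequence: E E E E A A E E  (A=forall, E=exists)
Group into maximal same-type runs:
  Ex4 | Ax2 | Ex2
Number of blocks = 3

3


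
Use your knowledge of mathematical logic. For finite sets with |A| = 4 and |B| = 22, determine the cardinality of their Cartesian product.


The Cartesian product A x B contains all ordered pairs (a, b).
|A x B| = |A| * |B| = 4 * 22 = 88

88


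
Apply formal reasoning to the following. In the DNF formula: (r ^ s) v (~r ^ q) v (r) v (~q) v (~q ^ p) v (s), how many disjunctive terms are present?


A DNF formula is a disjunction of terms (conjunctions).
Terms are separated by v.
Counting the disjuncts: 6 terms.

6


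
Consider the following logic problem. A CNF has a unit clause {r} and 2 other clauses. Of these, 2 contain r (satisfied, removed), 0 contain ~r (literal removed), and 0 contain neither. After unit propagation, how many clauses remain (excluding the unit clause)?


Satisfied (removed): 2
Shortened (remain): 0
Unchanged (remain): 0
Remaining = 0 + 0 = 0

0


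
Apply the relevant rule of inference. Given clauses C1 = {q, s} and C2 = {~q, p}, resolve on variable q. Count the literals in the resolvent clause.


Remove q from C1 and ~q from C2.
C1 remainder: {s}
C2 remainder: {p}
Union (resolvent): {p, s}
Resolvent has 2 literal(s).

2


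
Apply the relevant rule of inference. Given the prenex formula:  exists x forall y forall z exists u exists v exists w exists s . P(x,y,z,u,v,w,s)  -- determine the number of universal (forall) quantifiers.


Quantifier prefix: exists x forall y forall z exists u exists v exists w exists s
Mark each quantifier type:
  E U U E E E E
Universal count = 2, Existential count = 5
Asked for universal (forall) quantifiers: 2

2


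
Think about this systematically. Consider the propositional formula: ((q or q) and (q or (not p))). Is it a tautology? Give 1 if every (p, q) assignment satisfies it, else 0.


Check all 4 assignments:
p=0, q=0: 0
p=0, q=1: 1
p=1, q=0: 0
p=1, q=1: 1
Satisfying count = 2/4.
Tautology iff count = 4: no.

0


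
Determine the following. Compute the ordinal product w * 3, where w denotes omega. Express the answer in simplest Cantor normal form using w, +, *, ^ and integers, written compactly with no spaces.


Compute w * 3.
Ordinal * is associative and left-distributive over +, but NOT commutative; for finite n>1, n*w = w but w*n stays w*n.
w * 3 means 3 copies of w concatenated: w*3.
Result = w*3

w*3


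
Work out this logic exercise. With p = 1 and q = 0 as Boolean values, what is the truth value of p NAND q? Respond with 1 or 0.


p = 1, q = 0
Operation: p NAND q
Evaluate: 1 NAND 0 = 1

1


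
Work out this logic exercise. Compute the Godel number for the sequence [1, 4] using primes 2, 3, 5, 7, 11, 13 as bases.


Encode each element as an exponent of the corresponding prime:
  2^1 = 2
  3^4 = 81
Product = 2 * 81 = 162

162


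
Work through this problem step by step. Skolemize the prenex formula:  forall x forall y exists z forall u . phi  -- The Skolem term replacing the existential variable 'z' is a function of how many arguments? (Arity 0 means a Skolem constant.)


Quantifier prefix: forall x forall y exists z forall u
'z' is existentially quantified at position 3.
Universal variables preceding it: x, y
Skolem function arity = 2

2


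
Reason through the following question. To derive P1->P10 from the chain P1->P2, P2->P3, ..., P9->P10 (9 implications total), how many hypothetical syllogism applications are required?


With 9 implications in a chain connecting 10 propositions:
P1->P2, P2->P3, ..., P9->P10
Steps needed = (number of implications) - 1 = 9 - 1 = 8

8


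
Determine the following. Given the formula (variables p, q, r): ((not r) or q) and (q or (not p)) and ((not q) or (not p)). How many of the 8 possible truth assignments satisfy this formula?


Evaluate all 8 assignments for p, q, r:
p=0, q=0, r=0: 1
p=0, q=0, r=1: 0
p=0, q=1, r=0: 1
p=0, q=1, r=1: 1
p=1, q=0, r=0: 0
p=1, q=0, r=1: 0
p=1, q=1, r=0: 0
p=1, q=1, r=1: 0
Satisfying count = 3

3


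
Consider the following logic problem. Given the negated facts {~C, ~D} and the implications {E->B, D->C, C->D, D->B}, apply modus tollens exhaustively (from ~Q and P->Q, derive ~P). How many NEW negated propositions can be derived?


Initial negated facts: {~C, ~D}
Apply modus tollens to closure:
  (no implication fires)
Final negated: {~C, ~D}
New negations: {(none)}
Count = 0

0


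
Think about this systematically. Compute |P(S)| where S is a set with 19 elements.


The power set of a set with n elements has 2^n elements.
|P(S)| = 2^19 = 524288

524288


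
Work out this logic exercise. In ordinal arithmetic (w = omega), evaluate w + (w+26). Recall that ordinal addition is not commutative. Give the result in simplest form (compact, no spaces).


Compute w + (w+26).
Ordinal + is associative but NOT commutative; for finite n>0, n + w = w but w + n stays w+n.
w + (w+26) = (w+w) + 26 = w*2+26.
Result = w*2+26

w*2+26


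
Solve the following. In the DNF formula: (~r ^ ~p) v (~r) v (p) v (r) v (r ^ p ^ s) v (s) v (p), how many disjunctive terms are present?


A DNF formula is a disjunction of terms (conjunctions).
Terms are separated by v.
Counting the disjuncts: 7 terms.

7


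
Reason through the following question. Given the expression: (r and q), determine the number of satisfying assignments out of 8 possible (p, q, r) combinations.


Check all 8 assignments:
p=0, q=0, r=0: 0
p=0, q=0, r=1: 0
p=0, q=1, r=0: 0
p=0, q=1, r=1: 1
p=1, q=0, r=0: 0
p=1, q=0, r=1: 0
p=1, q=1, r=0: 0
p=1, q=1, r=1: 1
Count of True = 2

2


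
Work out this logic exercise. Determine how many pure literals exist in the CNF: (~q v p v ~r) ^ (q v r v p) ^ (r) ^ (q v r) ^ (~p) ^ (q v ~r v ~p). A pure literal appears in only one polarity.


Check each variable for pure literal status:
p: mixed (not pure)
q: mixed (not pure)
r: mixed (not pure)
Pure literal count = 0

0


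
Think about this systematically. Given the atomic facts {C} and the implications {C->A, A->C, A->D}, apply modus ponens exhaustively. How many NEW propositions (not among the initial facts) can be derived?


Initial facts: {C}
Apply modus ponens to closure:
  C and C->A  =>  A
  A and A->D  =>  D
Final known: {A, C, D}
New propositions: {A, D}
Count = 2

2


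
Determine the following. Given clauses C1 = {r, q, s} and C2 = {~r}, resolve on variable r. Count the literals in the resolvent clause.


Remove r from C1 and ~r from C2.
C1 remainder: {q, s}
C2 remainder: {}
Union (resolvent): {q, s}
Resolvent has 2 literal(s).

2


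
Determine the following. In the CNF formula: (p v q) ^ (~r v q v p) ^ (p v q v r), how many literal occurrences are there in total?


Counting literals in each clause:
Clause 1: 2 literal(s)
Clause 2: 3 literal(s)
Clause 3: 3 literal(s)
Total = 8

8


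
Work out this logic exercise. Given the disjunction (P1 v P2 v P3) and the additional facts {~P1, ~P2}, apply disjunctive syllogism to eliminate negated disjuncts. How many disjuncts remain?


Original disjuncts (3): P1, P2, P3
Negated (eliminate): ~P1, ~P2
Remaining disjuncts: P3
Count = 3 - 2 = 1

1


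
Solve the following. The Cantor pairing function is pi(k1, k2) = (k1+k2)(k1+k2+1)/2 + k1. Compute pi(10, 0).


k1 + k2 = 10
(k1+k2)(k1+k2+1)/2 = 10 * 11 / 2 = 55
pi = 55 + 10 = 65

65


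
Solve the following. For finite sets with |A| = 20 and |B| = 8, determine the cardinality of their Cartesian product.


The Cartesian product A x B contains all ordered pairs (a, b).
|A x B| = |A| * |B| = 20 * 8 = 160

160


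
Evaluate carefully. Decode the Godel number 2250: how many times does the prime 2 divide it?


Factorize 2250 by dividing by 2 repeatedly.
Division steps: 2 divides 2250 exactly 1 time(s).
Exponent of 2 = 1

1


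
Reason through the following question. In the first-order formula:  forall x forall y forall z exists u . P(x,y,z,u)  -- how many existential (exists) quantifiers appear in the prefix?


Quantifier prefix: forall x forall y forall z exists u
Mark each quantifier type:
  U U U E
Universal count = 3, Existential count = 1
Asked for existential (exists) quantifiers: 1

1


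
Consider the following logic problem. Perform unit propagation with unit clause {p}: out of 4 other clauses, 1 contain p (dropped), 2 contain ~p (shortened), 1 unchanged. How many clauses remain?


Satisfied (removed): 1
Shortened (remain): 2
Unchanged (remain): 1
Remaining = 2 + 1 = 3

3


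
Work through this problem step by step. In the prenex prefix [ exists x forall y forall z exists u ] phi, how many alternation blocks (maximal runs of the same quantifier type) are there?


Quantifier-type sequence: E A A E  (A=forall, E=exists)
Group into maximal same-type runs:
  Ex1 | Ax2 | Ex1
Number of blocks = 3

3


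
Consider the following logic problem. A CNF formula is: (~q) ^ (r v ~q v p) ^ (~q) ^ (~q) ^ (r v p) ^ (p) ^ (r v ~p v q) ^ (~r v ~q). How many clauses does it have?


A CNF formula is a conjunction of clauses.
Clauses are separated by ^.
Counting the conjuncts: 8 clauses.

8


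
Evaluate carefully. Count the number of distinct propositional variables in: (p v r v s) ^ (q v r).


Identify each variable that appears in the formula.
Variables found: p, q, r, s
Count = 4

4


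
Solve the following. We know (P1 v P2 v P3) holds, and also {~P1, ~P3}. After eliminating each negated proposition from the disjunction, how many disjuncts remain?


Original disjuncts (3): P1, P2, P3
Negated (eliminate): ~P1, ~P3
Remaining disjuncts: P2
Count = 3 - 2 = 1

1


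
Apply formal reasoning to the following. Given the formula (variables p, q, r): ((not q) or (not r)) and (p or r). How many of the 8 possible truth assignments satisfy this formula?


Evaluate all 8 assignments for p, q, r:
p=0, q=0, r=0: 0
p=0, q=0, r=1: 1
p=0, q=1, r=0: 0
p=0, q=1, r=1: 0
p=1, q=0, r=0: 1
p=1, q=0, r=1: 1
p=1, q=1, r=0: 1
p=1, q=1, r=1: 0
Satisfying count = 4

4


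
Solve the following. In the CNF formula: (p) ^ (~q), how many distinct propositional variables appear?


Identify each variable that appears in the formula.
Variables found: p, q
Count = 2

2


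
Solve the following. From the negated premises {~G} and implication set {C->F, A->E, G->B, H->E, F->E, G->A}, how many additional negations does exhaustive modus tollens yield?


Initial negated facts: {~G}
Apply modus tollens to closure:
  (no implication fires)
Final negated: {~G}
New negations: {(none)}
Count = 0

0


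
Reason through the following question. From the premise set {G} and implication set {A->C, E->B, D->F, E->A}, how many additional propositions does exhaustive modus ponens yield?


Initial facts: {G}
Apply modus ponens to closure:
  (no implication fires)
Final known: {G}
New propositions: {(none)}
Count = 0

0


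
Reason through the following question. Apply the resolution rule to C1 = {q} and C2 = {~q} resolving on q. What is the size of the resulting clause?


Remove q from C1 and ~q from C2.
C1 remainder: {}
C2 remainder: {}
Union (resolvent): {} (empty clause)
Resolvent has 0 literal(s).

0


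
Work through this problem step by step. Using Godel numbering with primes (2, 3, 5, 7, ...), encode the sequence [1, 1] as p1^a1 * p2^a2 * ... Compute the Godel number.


Encode each element as an exponent of the corresponding prime:
  2^1 = 2
  3^1 = 3
Product = 2 * 3 = 6

6


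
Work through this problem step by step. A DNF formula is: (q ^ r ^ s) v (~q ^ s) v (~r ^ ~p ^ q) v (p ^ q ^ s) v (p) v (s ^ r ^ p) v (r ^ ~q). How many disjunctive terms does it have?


A DNF formula is a disjunction of terms (conjunctions).
Terms are separated by v.
Counting the disjuncts: 7 terms.

7


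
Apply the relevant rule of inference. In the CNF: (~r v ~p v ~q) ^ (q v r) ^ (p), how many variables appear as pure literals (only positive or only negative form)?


Check each variable for pure literal status:
p: mixed (not pure)
q: mixed (not pure)
r: mixed (not pure)
Pure literal count = 0

0


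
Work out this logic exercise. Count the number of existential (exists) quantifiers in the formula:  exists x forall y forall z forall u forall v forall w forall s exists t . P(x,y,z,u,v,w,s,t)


Quantifier prefix: exists x forall y forall z forall u forall v forall w forall s exists t
Mark each quantifier type:
  E U U U U U U E
Universal count = 6, Existential count = 2
Asked for existential (exists) quantifiers: 2

2


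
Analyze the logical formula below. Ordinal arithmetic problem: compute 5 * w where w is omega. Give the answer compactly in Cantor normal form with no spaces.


Compute 5 * w.
Ordinal * is associative and left-distributive over +, but NOT commutative; for finite n>1, n*w = w but w*n stays w*n.
For finite n>0, n * w = sup{n*k : k<w} = w. So 5 * w = w.
Result = w

w


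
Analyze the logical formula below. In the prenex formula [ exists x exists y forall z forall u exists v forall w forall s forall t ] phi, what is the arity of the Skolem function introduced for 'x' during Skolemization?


Quantifier prefix: exists x exists y forall z forall u exists v forall w forall s forall t
'x' is existentially quantified at position 1.
No universal quantifiers precede it.
Skolem function arity = 0 (a Skolem constant)

0


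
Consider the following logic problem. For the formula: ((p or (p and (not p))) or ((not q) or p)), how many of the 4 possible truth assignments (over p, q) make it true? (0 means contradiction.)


Check all 4 assignments:
p=0, q=0: 1
p=0, q=1: 0
p=1, q=0: 1
p=1, q=1: 1
Count of True = 3

3
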